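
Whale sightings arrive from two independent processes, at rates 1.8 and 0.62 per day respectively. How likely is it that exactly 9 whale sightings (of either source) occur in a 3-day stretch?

Independent Poisson processes superpose: combined rate λ = 1.8 + 0.62 = 2.42 per day.
Over the interval, μ = 2.42 × 3 = 7.26 (a 3-day stretch = 3 days).
P(N = 9) = e^(−7.26) · 7.26^9/9! ≈ 0.1086.

0.1086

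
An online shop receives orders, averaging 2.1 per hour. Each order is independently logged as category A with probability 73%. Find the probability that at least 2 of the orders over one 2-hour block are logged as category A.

0.8105

Thinning: the orders that are logged as category A themselves form a Poisson process with rate 0.73 × 2.1 = 1.533 per hour.
Over the interval, μ = 1.533 × 2 = 3.066 (a 2-hour block = 2 hours).
P(N ≥ 2) = 1 − P(N ≤ 1) ≈ 0.8105.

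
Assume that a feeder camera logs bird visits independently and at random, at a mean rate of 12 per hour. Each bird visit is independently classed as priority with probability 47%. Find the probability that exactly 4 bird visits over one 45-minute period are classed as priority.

Thinning: the bird visits that are classed as priority themselves form a Poisson process with rate 0.47 × 12 = 5.64 per hour.
Over the interval, μ = 5.64 × 0.75 = 4.23 (a 45-minute period = 0.75 hours).
P(N = 4) = e^(−4.23) · 4.23^4/4! ≈ 0.1941.

0.1941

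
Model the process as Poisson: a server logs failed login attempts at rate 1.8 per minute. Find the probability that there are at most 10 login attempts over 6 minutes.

Over the interval, μ = 1.8 × 6 = 10.8 (6 minutes).
P(N ≤ 10) = Σ_{j=0}^{10} e^(−μ) μ^j/j! ≈ 0.4840.

0.4840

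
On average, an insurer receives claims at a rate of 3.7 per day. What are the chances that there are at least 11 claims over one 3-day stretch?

0.5520

Over the interval, μ = 3.7 × 3 = 11.1 (a 3-day stretch = 3 days).
P(N ≥ 11) = 1 − P(N ≤ 10) = 1 − Σ_{j=0}^{10} e^(−μ) μ^j/j! ≈ 0.5520.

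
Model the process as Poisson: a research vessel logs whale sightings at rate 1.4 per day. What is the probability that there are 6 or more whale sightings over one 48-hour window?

0.0651

Over the interval, μ = 1.4 × 2 = 2.8 (a 48-hour window = 2 days).
P(N ≥ 6) = 1 − P(N ≤ 5) = 1 − Σ_{j=0}^{5} e^(−μ) μ^j/j! ≈ 0.0651.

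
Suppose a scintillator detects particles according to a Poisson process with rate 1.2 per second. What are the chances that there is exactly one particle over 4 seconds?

0.0395

Over the interval, μ = 1.2 × 4 = 4.8 (4 seconds).
P(N = 1) = e^(−μ) μ^1/1! = e^(−4.8) · 4.8^1/1 ≈ 0.0395.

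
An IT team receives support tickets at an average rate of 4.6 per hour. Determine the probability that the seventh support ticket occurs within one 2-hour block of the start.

Over the interval, μ = 4.6 × 2 = 9.2 (a 2-hour block = 2 hours).
The seventh arrival falls in the interval iff at least 7 events occur there: P(S_7 ≤ t) = P(N ≥ 7) = 1 − P(N ≤ 6) ≈ 0.8108.

0.8108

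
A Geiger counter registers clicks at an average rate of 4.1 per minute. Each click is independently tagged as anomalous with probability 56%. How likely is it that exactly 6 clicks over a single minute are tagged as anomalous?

Thinning: the clicks that are tagged as anomalous themselves form a Poisson process with rate 0.56 × 4.1 = 2.296 per minute.
So μ = 2.296.
P(N = 6) = e^(−2.296) · 2.296^6/6! ≈ 0.0205.

0.0205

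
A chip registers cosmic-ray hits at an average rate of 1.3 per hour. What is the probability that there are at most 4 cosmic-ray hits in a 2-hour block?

Over the interval, μ = 1.3 × 2 = 2.6 (a 2-hour block = 2 hours).
P(N ≤ 4) = Σ_{j=0}^{4} e^(−μ) μ^j/j! ≈ 0.8774.

0.8774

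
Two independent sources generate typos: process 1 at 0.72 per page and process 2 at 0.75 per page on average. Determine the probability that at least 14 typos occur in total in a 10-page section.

0.6075

Independent Poisson processes superpose: combined rate λ = 0.72 + 0.75 = 1.47 per page.
Over the interval, μ = 1.47 × 10 = 14.7 (a 10-page section = 10 pages).
P(N ≥ 14) = 1 − P(N ≤ 13) ≈ 0.6075.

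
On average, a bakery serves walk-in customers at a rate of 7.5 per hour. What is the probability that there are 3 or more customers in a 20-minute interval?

0.4562

Over the interval, μ = 7.5 × 1/3 = 2.5 (a 20-minute interval = 1/3 hours).
P(N ≥ 3) = 1 − P(N ≤ 2) = 1 − Σ_{j=0}^{2} e^(−μ) μ^j/j! ≈ 0.4562.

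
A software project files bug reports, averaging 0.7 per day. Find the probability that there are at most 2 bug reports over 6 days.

Over the interval, μ = 0.7 × 6 = 4.2 (6 days).
P(N ≤ 2) = Σ_{j=0}^{2} e^(−μ) μ^j/j! ≈ 0.2102.

0.2102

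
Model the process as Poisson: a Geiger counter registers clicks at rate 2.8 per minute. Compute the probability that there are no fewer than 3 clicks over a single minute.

0.5305

With mean μ = 2.8 per minute,
P(N ≥ 3) = 1 − P(N ≤ 2) = 1 − Σ_{j=0}^{2} e^(−μ) μ^j/j! ≈ 0.5305.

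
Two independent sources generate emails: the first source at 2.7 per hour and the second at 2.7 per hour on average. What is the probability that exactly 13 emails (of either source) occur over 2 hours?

0.0891

Independent Poisson processes superpose: combined rate λ = 2.7 + 2.7 = 5.4 per hour.
Over the interval, μ = 5.4 × 2 = 10.8 (2 hours).
P(N = 13) = e^(−10.8) · 10.8^13/13! ≈ 0.0891.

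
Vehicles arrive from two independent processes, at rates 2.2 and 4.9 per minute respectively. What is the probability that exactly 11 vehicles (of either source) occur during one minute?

Independent Poisson processes superpose: combined rate λ = 2.2 + 4.9 = 7.1 per minute.
So μ = 7.1.
P(N = 11) = e^(−7.1) · 7.1^11/11! ≈ 0.0478.

0.0478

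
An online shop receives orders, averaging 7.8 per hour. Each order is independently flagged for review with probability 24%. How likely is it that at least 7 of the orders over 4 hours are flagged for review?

Thinning: the orders that are flagged for review themselves form a Poisson process with rate 0.24 × 7.8 = 1.872 per hour.
Over the interval, μ = 1.872 × 4 = 7.488 (4 hours).
P(N ≥ 7) = 1 − P(N ≤ 6) ≈ 0.6202.

0.6202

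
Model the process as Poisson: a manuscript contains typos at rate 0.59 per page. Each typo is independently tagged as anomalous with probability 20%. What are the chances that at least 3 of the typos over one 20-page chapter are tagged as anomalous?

Thinning: the typos that are tagged as anomalous themselves form a Poisson process with rate 0.2 × 0.59 = 0.118 per page.
Over the interval, μ = 0.118 × 20 = 2.36 (a 20-page chapter = 20 pages).
P(N ≥ 3) = 1 − P(N ≤ 2) ≈ 0.4198.

0.4198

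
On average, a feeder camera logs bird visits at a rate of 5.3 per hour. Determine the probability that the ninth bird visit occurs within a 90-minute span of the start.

0.4005

Over the interval, μ = 5.3 × 1.5 = 7.95 (a 90-minute span = 1.5 hours).
The ninth arrival falls in the interval iff at least 9 events occur there: P(S_9 ≤ t) = P(N ≥ 9) = 1 − P(N ≤ 8) ≈ 0.4005.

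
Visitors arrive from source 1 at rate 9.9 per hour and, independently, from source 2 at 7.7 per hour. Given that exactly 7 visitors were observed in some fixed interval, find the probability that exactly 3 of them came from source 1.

0.2282

Given the total, each event is independently from source 1 with probability p = λ_1/(λ_1+λ_2) = 9.9/17.6 = 0.5625.
So K ~ Binomial(7, 9.9/17.6): P(K = 3) = C(7,3) · (9.9/17.6)^3 · (7.7/17.6)^4 ≈ 0.2282.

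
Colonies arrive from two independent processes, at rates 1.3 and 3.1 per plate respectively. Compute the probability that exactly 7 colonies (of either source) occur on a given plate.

0.0778

Independent Poisson processes superpose: combined rate λ = 1.3 + 3.1 = 4.4 per plate.
So μ = 4.4.
P(N = 7) = e^(−4.4) · 4.4^7/7! ≈ 0.0778.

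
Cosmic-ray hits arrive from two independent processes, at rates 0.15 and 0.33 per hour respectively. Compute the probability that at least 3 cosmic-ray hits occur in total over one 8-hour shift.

Independent Poisson processes superpose: combined rate λ = 0.15 + 0.33 = 0.48 per hour.
Over the interval, μ = 0.48 × 8 = 3.84 (an 8-hour shift = 8 hours).
P(N ≥ 3) = 1 − P(N ≤ 2) ≈ 0.7375.

0.7375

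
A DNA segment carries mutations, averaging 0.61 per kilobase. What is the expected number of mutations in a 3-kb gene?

E[N] = λt = 0.61 × 3 = 1.83 (a 3-kb gene = 3 kilobases).

1.83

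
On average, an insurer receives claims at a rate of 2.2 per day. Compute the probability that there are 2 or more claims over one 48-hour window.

0.9337

Over the interval, μ = 2.2 × 2 = 4.4 (a 48-hour window = 2 days).
P(N ≥ 2) = 1 − P(N ≤ 1) = 1 − Σ_{j=0}^{1} e^(−μ) μ^j/j! ≈ 0.9337.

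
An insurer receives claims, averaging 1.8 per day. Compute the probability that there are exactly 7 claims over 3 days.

Over the interval, μ = 1.8 × 3 = 5.4 (3 days).
P(N = 7) = e^(−μ) μ^7/7! = e^(−5.4) · 5.4^7/5040 ≈ 0.1200.

0.1200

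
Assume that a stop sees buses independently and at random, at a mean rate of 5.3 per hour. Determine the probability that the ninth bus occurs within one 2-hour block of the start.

Over the interval, μ = 5.3 × 2 = 10.6 (a 2-hour block = 2 hours).
The ninth arrival falls in the interval iff at least 9 events occur there: P(S_9 ≤ t) = P(N ≥ 9) = 1 − P(N ≤ 8) ≈ 0.7306.

0.7306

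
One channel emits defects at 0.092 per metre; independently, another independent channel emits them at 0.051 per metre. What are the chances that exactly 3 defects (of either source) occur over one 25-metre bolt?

Independent Poisson processes superpose: combined rate λ = 0.092 + 0.051 = 0.143 per metre.
Over the interval, μ = 0.143 × 25 = 3.575 (a 25-metre bolt = 25 metres).
P(N = 3) = e^(−3.575) · 3.575^3/3! ≈ 0.2133.

0.2133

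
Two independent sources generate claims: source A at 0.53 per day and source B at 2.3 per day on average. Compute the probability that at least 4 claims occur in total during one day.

Independent Poisson processes superpose: combined rate λ = 0.53 + 2.3 = 2.83 per day.
So μ = 2.83.
P(N ≥ 4) = 1 − P(N ≤ 3) ≈ 0.3147.

0.3147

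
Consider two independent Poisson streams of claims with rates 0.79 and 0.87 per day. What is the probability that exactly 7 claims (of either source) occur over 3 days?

Independent Poisson processes superpose: combined rate λ = 0.79 + 0.87 = 1.66 per day.
Over the interval, μ = 1.66 × 3 = 4.98 (3 days).
P(N = 7) = e^(−4.98) · 4.98^7/7! ≈ 0.1036.

0.1036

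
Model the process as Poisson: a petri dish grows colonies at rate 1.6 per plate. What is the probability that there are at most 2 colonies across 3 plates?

Over the interval, μ = 1.6 × 3 = 4.8 (3 plates).
P(N ≤ 2) = Σ_{j=0}^{2} e^(−μ) μ^j/j! ≈ 0.1425.

0.1425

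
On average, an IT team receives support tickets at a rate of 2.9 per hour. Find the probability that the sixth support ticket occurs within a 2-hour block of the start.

0.5217

Over the interval, μ = 2.9 × 2 = 5.8 (a 2-hour block = 2 hours).
The sixth arrival falls in the interval iff at least 6 events occur there: P(S_6 ≤ t) = P(N ≥ 6) = 1 − P(N ≤ 5) ≈ 0.5217.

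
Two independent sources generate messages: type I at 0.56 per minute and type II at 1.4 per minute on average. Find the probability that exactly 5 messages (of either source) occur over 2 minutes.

Independent Poisson processes superpose: combined rate λ = 0.56 + 1.4 = 1.96 per minute.
Over the interval, μ = 1.96 × 2 = 3.92 (2 minutes).
P(N = 5) = e^(−3.92) · 3.92^5/5! ≈ 0.1530.

0.1530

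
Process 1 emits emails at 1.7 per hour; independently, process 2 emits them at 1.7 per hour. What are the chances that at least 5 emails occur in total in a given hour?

0.2558

Independent Poisson processes superpose: combined rate λ = 1.7 + 1.7 = 3.4 per hour.
So μ = 3.4.
P(N ≥ 5) = 1 − P(N ≤ 4) ≈ 0.2558.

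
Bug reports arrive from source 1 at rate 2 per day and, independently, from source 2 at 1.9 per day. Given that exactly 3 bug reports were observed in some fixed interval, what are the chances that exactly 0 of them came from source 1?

0.1156

Given the total, each event is independently from source 1 with probability p = λ_1/(λ_1+λ_2) = 2/3.9 ≈ 0.5128.
So K ~ Binomial(3, 2/3.9): P(K = 0) = C(3,0) · (2/3.9)^0 · (1.9/3.9)^3 ≈ 0.1156.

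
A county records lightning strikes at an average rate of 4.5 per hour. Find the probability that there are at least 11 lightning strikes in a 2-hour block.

0.2940

Over the interval, μ = 4.5 × 2 = 9 (a 2-hour block = 2 hours).
P(N ≥ 11) = 1 − P(N ≤ 10) = 1 − Σ_{j=0}^{10} e^(−μ) μ^j/j! ≈ 0.2940.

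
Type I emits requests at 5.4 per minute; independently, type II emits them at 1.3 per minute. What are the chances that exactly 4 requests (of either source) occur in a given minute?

Independent Poisson processes superpose: combined rate λ = 5.4 + 1.3 = 6.7 per minute.
So μ = 6.7.
P(N = 4) = e^(−6.7) · 6.7^4/4! ≈ 0.1034.

0.1034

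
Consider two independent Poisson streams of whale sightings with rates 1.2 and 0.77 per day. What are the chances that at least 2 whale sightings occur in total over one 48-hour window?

Independent Poisson processes superpose: combined rate λ = 1.2 + 0.77 = 1.97 per day.
Over the interval, μ = 1.97 × 2 = 3.94 (a 48-hour window = 2 days).
P(N ≥ 2) = 1 − P(N ≤ 1) ≈ 0.9039.

0.9039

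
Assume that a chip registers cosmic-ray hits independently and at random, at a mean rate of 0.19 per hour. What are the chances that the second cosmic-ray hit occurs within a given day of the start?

Over the interval, μ = 0.19 × 24 = 4.56 (a day = 24 hours).
The second arrival falls in the interval iff at least 2 events occur there: P(S_2 ≤ t) = P(N ≥ 2) = 1 − P(N ≤ 1) ≈ 0.9418.

0.9418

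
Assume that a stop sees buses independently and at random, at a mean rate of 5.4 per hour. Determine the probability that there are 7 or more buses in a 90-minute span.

Over the interval, μ = 5.4 × 1.5 = 8.1 (a 90-minute span = 1.5 hours).
P(N ≥ 7) = 1 − P(N ≤ 6) = 1 − Σ_{j=0}^{6} e^(−μ) μ^j/j! ≈ 0.6987.

0.6987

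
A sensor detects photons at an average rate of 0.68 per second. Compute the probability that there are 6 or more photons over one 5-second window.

0.1295

Over the interval, μ = 0.68 × 5 = 3.4 (a 5-second window = 5 seconds).
P(N ≥ 6) = 1 − P(N ≤ 5) = 1 − Σ_{j=0}^{5} e^(−μ) μ^j/j! ≈ 0.1295.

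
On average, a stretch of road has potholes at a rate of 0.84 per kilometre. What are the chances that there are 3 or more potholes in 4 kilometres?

0.6525

Over the interval, μ = 0.84 × 4 = 3.36 (4 kilometres).
P(N ≥ 3) = 1 − P(N ≤ 2) = 1 − Σ_{j=0}^{2} e^(−μ) μ^j/j! ≈ 0.6525.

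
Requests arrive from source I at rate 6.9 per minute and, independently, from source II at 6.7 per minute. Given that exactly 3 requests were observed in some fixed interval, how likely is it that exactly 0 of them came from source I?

0.1196

Given the total, each event is independently from source I with probability p = λ_I/(λ_I+λ_II) = 6.9/13.6 ≈ 0.5074.
So K ~ Binomial(3, 6.9/13.6): P(K = 0) = C(3,0) · (6.9/13.6)^0 · (6.7/13.6)^3 ≈ 0.1196.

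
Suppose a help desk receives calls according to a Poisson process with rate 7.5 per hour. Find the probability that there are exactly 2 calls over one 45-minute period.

0.0571

Over the interval, μ = 7.5 × 0.75 = 5.625 (a 45-minute period = 0.75 hours).
P(N = 2) = e^(−μ) μ^2/2! = e^(−5.625) · 5.625^2/2 ≈ 0.0571.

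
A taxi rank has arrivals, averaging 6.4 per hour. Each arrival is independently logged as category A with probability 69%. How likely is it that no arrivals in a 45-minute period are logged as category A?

Thinning: the arrivals that are logged as category A themselves form a Poisson process with rate 0.69 × 6.4 = 4.416 per hour.
Over the interval, μ = 4.416 × 0.75 = 3.312 (a 45-minute period = 0.75 hours).
P(N = 0) = e^(−3.312) · 3.312^0/0! ≈ 0.0364.

0.0364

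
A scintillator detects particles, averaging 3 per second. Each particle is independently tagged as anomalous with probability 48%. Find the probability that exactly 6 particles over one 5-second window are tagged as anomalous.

Thinning: the particles that are tagged as anomalous themselves form a Poisson process with rate 0.48 × 3 = 1.44 per second.
Over the interval, μ = 1.44 × 5 = 7.2 (a 5-second window = 5 seconds).
P(N = 6) = e^(−7.2) · 7.2^6/6! ≈ 0.1445.

0.1445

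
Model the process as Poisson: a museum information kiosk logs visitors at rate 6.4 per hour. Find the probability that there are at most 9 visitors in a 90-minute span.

Over the interval, μ = 6.4 × 1.5 = 9.6 (a 90-minute span = 1.5 hours).
P(N ≤ 9) = Σ_{j=0}^{9} e^(−μ) μ^j/j! ≈ 0.5089.

0.5089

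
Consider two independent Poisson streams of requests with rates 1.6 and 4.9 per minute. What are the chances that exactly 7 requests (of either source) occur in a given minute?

Independent Poisson processes superpose: combined rate λ = 1.6 + 4.9 = 6.5 per minute.
So μ = 6.5.
P(N = 7) = e^(−6.5) · 6.5^7/7! ≈ 0.1462.

0.1462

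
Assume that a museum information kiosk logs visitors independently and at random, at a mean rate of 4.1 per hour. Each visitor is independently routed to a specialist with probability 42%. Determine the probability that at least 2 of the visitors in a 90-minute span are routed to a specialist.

0.7293

Thinning: the visitors that are routed to a specialist themselves form a Poisson process with rate 0.42 × 4.1 = 1.722 per hour.
Over the interval, μ = 1.722 × 1.5 = 2.583 (a 90-minute span = 1.5 hours).
P(N ≥ 2) = 1 − P(N ≤ 1) ≈ 0.7293.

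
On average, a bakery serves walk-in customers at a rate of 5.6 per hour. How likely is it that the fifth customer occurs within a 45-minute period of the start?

0.4102

Over the interval, μ = 5.6 × 0.75 = 4.2 (a 45-minute period = 0.75 hours).
The fifth arrival falls in the interval iff at least 5 events occur there: P(S_5 ≤ t) = P(N ≥ 5) = 1 − P(N ≤ 4) ≈ 0.4102.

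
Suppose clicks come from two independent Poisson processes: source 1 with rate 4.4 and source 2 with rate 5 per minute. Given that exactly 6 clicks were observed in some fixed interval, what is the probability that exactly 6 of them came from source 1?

0.0105

Given the total, each event is independently from source 1 with probability p = λ_1/(λ_1+λ_2) = 4.4/9.4 ≈ 0.4681.
So K ~ Binomial(6, 4.4/9.4): P(K = 6) = C(6,6) · (4.4/9.4)^6 · (5/9.4)^0 ≈ 0.0105.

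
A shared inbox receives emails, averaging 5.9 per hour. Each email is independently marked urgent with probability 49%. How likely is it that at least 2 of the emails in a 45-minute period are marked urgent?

Thinning: the emails that are marked urgent themselves form a Poisson process with rate 0.49 × 5.9 = 2.891 per hour.
Over the interval, μ = 2.891 × 0.75 = 2.16825 (a 45-minute period = 0.75 hours).
P(N ≥ 2) = 1 − P(N ≤ 1) ≈ 0.6376.

0.6376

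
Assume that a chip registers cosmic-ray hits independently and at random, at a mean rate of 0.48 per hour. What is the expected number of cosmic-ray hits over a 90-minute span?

0.72

E[N] = λt = 0.48 × 1.5 = 0.72 (a 90-minute span = 1.5 hours).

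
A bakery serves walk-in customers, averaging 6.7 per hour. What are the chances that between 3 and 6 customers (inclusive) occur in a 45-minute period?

Over the interval, μ = 6.7 × 0.75 = 5.025 (a 45-minute period = 0.75 hours).
P(3 ≤ N ≤ 6) = Σ_{j=3}^{6} e^(−5.025) · 5.025^j/j! ≈ 0.6360.

0.6360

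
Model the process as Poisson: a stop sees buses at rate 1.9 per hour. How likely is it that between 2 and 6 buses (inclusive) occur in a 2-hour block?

0.8017

Over the interval, μ = 1.9 × 2 = 3.8 (a 2-hour block = 2 hours).
P(2 ≤ N ≤ 6) = Σ_{j=2}^{6} e^(−3.8) · 3.8^j/j! ≈ 0.8017.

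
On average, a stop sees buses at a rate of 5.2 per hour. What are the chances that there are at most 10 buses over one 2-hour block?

Over the interval, μ = 5.2 × 2 = 10.4 (a 2-hour block = 2 hours).
P(N ≤ 10) = Σ_{j=0}^{10} e^(−μ) μ^j/j! ≈ 0.5331.

0.5331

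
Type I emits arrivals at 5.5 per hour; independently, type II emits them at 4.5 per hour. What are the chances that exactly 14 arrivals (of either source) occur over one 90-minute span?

Independent Poisson processes superpose: combined rate λ = 5.5 + 4.5 = 10 per hour.
Over the interval, μ = 10 × 1.5 = 15 (a 90-minute span = 1.5 hours).
P(N = 14) = e^(−15) · 15^14/14! ≈ 0.1024.

0.1024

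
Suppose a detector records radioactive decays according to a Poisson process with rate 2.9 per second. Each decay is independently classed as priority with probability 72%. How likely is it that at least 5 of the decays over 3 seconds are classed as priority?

0.7487

Thinning: the decays that are classed as priority themselves form a Poisson process with rate 0.72 × 2.9 = 2.088 per second.
Over the interval, μ = 2.088 × 3 = 6.264 (3 seconds).
P(N ≥ 5) = 1 − P(N ≤ 4) ≈ 0.7487.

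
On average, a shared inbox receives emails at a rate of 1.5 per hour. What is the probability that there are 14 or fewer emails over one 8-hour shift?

Over the interval, μ = 1.5 × 8 = 12 (an 8-hour shift = 8 hours).
P(N ≤ 14) = Σ_{j=0}^{14} e^(−μ) μ^j/j! ≈ 0.7720.

0.7720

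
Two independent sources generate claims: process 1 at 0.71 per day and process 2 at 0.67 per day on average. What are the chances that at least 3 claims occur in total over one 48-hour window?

Independent Poisson processes superpose: combined rate λ = 0.71 + 0.67 = 1.38 per day.
Over the interval, μ = 1.38 × 2 = 2.76 (a 48-hour window = 2 days).
P(N ≥ 3) = 1 − P(N ≤ 2) ≈ 0.5210.

0.5210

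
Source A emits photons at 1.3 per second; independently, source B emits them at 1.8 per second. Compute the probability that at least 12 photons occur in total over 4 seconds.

Independent Poisson processes superpose: combined rate λ = 1.3 + 1.8 = 3.1 per second.
Over the interval, μ = 3.1 × 4 = 12.4 (4 seconds).
P(N ≥ 12) = 1 − P(N ≤ 11) ≈ 0.5833.

0.5833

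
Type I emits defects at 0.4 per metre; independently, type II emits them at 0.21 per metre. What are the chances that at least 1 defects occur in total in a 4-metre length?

Independent Poisson processes superpose: combined rate λ = 0.4 + 0.21 = 0.61 per metre.
Over the interval, μ = 0.61 × 4 = 2.44 (a 4-metre length = 4 metres).
P(N ≥ 1) = 1 − P(N ≤ 0) ≈ 0.9128.

0.9128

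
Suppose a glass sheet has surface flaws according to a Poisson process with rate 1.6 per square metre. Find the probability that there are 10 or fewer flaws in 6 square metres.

Over the interval, μ = 1.6 × 6 = 9.6 (6 square metres).
P(N ≤ 10) = Σ_{j=0}^{10} e^(−μ) μ^j/j! ≈ 0.6329.

0.6329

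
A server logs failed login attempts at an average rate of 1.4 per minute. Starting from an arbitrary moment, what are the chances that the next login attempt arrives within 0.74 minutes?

0.6451

Inter-arrival times are exponential with rate λ = 1.4 per minute.
P(T ≤ 0.74) = 1 − e^(−λt) = 1 − e^(−1.4 × 0.74) = 1 − e^(−1.036) ≈ 0.6451.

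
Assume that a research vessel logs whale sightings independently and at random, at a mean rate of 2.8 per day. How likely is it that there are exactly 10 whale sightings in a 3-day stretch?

Over the interval, μ = 2.8 × 3 = 8.4 (a 3-day stretch = 3 days).
P(N = 10) = e^(−μ) μ^10/10! = e^(−8.4) · 8.4^10/3628800 ≈ 0.1084.

0.1084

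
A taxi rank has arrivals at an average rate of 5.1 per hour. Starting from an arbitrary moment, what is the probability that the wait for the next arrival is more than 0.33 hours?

The wait for the next event is exponential with rate λ = 5.1 per hour.
P(T > 0.33) = e^(−λt) = e^(−5.1 × 0.33) = e^(−1.683) ≈ 0.1858.

0.1858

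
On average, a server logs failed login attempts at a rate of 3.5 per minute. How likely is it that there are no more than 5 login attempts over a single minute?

With mean μ = 3.5 per minute,
P(N ≤ 5) = Σ_{j=0}^{5} e^(−μ) μ^j/j! ≈ 0.8576.

0.8576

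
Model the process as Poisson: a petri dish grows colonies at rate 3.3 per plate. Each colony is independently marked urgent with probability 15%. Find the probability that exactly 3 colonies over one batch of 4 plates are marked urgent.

Thinning: the colonies that are marked urgent themselves form a Poisson process with rate 0.15 × 3.3 = 0.495 per plate.
Over the interval, μ = 0.495 × 4 = 1.98 (a batch of 4 plates = 4 plates).
P(N = 3) = e^(−1.98) · 1.98^3/3! ≈ 0.1786.

0.1786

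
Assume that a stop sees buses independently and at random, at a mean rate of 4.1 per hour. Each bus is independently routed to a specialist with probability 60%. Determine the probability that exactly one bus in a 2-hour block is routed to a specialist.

0.0359

Thinning: the buses that are routed to a specialist themselves form a Poisson process with rate 0.6 × 4.1 = 2.46 per hour.
Over the interval, μ = 2.46 × 2 = 4.92 (a 2-hour block = 2 hours).
P(N = 1) = e^(−4.92) · 4.92^1/1! ≈ 0.0359.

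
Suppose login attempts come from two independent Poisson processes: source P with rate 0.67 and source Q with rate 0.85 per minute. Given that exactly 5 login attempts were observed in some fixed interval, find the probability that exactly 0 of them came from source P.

0.0547

Given the total, each event is independently from source P with probability p = λ_P/(λ_P+λ_Q) = 0.67/1.52 ≈ 0.4408.
So K ~ Binomial(5, 0.67/1.52): P(K = 0) = C(5,0) · (0.67/1.52)^0 · (0.85/1.52)^5 ≈ 0.0547.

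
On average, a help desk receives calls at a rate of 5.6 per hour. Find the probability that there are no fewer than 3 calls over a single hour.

0.9176

With mean μ = 5.6 per hour,
P(N ≥ 3) = 1 − P(N ≤ 2) = 1 − Σ_{j=0}^{2} e^(−μ) μ^j/j! ≈ 0.9176.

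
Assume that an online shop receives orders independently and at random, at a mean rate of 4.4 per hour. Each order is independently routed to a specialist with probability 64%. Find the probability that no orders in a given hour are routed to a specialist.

0.0598

Thinning: the orders that are routed to a specialist themselves form a Poisson process with rate 0.64 × 4.4 = 2.816 per hour.
So μ = 2.816.
P(N = 0) = e^(−2.816) · 2.816^0/0! ≈ 0.0598.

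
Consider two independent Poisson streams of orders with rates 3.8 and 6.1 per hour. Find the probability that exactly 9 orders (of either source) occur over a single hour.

Independent Poisson processes superpose: combined rate λ = 3.8 + 6.1 = 9.9 per hour.
So μ = 9.9.
P(N = 9) = e^(−9.9) · 9.9^9/9! ≈ 0.1263.

0.1263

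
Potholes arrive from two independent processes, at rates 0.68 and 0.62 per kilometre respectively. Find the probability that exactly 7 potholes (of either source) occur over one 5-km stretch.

0.1462

Independent Poisson processes superpose: combined rate λ = 0.68 + 0.62 = 1.3 per kilometre.
Over the interval, μ = 1.3 × 5 = 6.5 (a 5-km stretch = 5 kilometres).
P(N = 7) = e^(−6.5) · 6.5^7/7! ≈ 0.1462.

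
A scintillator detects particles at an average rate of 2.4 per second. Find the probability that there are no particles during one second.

With mean μ = 2.4 per second,
P(N = 0) = e^(−μ) μ^0/0! = e^(−2.4) · 2.4^0/1 ≈ 0.0907.

0.0907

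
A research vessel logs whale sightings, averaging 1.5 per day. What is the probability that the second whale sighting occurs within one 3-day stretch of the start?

0.9389

Over the interval, μ = 1.5 × 3 = 4.5 (a 3-day stretch = 3 days).
The second arrival falls in the interval iff at least 2 events occur there: P(S_2 ≤ t) = P(N ≥ 2) = 1 − P(N ≤ 1) ≈ 0.9389.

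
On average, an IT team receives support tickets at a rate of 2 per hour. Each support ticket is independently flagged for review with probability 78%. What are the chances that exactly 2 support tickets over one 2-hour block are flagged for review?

0.2149

Thinning: the support tickets that are flagged for review themselves form a Poisson process with rate 0.78 × 2 = 1.56 per hour.
Over the interval, μ = 1.56 × 2 = 3.12 (a 2-hour block = 2 hours).
P(N = 2) = e^(−3.12) · 3.12^2/2! ≈ 0.2149.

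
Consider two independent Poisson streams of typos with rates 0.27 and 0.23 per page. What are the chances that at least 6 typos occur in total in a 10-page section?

0.3840

Independent Poisson processes superpose: combined rate λ = 0.27 + 0.23 = 0.5 per page.
Over the interval, μ = 0.5 × 10 = 5 (a 10-page section = 10 pages).
P(N ≥ 6) = 1 − P(N ≤ 5) ≈ 0.3840.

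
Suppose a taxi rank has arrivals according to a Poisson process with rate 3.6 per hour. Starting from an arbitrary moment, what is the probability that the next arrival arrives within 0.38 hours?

Inter-arrival times are exponential with rate λ = 3.6 per hour.
P(T ≤ 0.38) = 1 − e^(−λt) = 1 − e^(−3.6 × 0.38) = 1 − e^(−1.368) ≈ 0.7454.

0.7454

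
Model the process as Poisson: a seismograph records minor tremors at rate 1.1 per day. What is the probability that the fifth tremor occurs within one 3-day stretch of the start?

Over the interval, μ = 1.1 × 3 = 3.3 (a 3-day stretch = 3 days).
The fifth arrival falls in the interval iff at least 5 events occur there: P(S_5 ≤ t) = P(N ≥ 5) = 1 − P(N ≤ 4) ≈ 0.2374.

0.2374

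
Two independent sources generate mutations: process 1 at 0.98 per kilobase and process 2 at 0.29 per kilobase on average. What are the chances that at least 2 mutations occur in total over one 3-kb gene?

0.8935

Independent Poisson processes superpose: combined rate λ = 0.98 + 0.29 = 1.27 per kilobase.
Over the interval, μ = 1.27 × 3 = 3.81 (a 3-kb gene = 3 kilobases).
P(N ≥ 2) = 1 − P(N ≤ 1) ≈ 0.8935.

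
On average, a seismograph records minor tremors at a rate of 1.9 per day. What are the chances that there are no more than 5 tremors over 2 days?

0.8156

Over the interval, μ = 1.9 × 2 = 3.8 (2 days).
P(N ≤ 5) = Σ_{j=0}^{5} e^(−μ) μ^j/j! ≈ 0.8156.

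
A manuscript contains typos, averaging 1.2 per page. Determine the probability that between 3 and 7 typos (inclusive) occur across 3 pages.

Over the interval, μ = 1.2 × 3 = 3.6 (3 pages).
P(3 ≤ N ≤ 7) = Σ_{j=3}^{7} e^(−3.6) · 3.6^j/j! ≈ 0.6665.

0.6665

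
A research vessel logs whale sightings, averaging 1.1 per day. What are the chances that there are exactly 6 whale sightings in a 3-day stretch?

0.0662

Over the interval, μ = 1.1 × 3 = 3.3 (a 3-day stretch = 3 days).
P(N = 6) = e^(−μ) μ^6/6! = e^(−3.3) · 3.3^6/720 ≈ 0.0662.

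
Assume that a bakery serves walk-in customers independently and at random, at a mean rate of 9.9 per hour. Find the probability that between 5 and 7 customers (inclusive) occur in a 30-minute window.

Over the interval, μ = 9.9 × 0.5 = 4.95 (a 30-minute window = 0.5 hours).
P(5 ≤ N ≤ 7) = Σ_{j=5}^{7} e^(−4.95) · 4.95^j/j! ≈ 0.4225.

0.4225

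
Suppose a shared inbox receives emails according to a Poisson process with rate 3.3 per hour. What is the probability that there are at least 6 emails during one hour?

0.1171

With mean μ = 3.3 per hour,
P(N ≥ 6) = 1 − P(N ≤ 5) = 1 − Σ_{j=0}^{5} e^(−μ) μ^j/j! ≈ 0.1171.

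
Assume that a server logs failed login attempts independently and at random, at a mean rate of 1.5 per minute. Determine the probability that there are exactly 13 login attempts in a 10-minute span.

Over the interval, μ = 1.5 × 10 = 15 (a 10-minute span = 10 minutes).
P(N = 13) = e^(−μ) μ^13/13! = e^(−15) · 15^13/6227020800 ≈ 0.0956.

0.0956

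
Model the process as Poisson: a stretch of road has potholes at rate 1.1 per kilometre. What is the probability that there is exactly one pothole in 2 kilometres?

0.2438

Over the interval, μ = 1.1 × 2 = 2.2 (2 kilometres).
P(N = 1) = e^(−μ) μ^1/1! = e^(−2.2) · 2.2^1/1 ≈ 0.2438.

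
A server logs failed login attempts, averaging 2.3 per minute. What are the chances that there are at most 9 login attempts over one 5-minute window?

0.2888

Over the interval, μ = 2.3 × 5 = 11.5 (a 5-minute window = 5 minutes).
P(N ≤ 9) = Σ_{j=0}^{9} e^(−μ) μ^j/j! ≈ 0.2888.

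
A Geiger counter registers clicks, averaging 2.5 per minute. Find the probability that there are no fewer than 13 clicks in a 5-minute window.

0.4810

Over the interval, μ = 2.5 × 5 = 12.5 (a 5-minute window = 5 minutes).
P(N ≥ 13) = 1 − P(N ≤ 12) = 1 − Σ_{j=0}^{12} e^(−μ) μ^j/j! ≈ 0.4810.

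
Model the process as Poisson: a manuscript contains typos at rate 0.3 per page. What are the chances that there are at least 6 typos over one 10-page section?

0.0839

Over the interval, μ = 0.3 × 10 = 3 (a 10-page section = 10 pages).
P(N ≥ 6) = 1 − P(N ≤ 5) = 1 − Σ_{j=0}^{5} e^(−μ) μ^j/j! ≈ 0.0839.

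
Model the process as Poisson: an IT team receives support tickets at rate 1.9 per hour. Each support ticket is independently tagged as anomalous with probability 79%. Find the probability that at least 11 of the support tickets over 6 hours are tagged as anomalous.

Thinning: the support tickets that are tagged as anomalous themselves form a Poisson process with rate 0.79 × 1.9 = 1.501 per hour.
Over the interval, μ = 1.501 × 6 = 9.006 (6 hours).
P(N ≥ 11) = 1 − P(N ≤ 10) ≈ 0.2947.

0.2947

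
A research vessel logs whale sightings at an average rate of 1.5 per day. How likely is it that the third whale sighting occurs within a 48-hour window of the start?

Over the interval, μ = 1.5 × 2 = 3 (a 48-hour window = 2 days).
The third arrival falls in the interval iff at least 3 events occur there: P(S_3 ≤ t) = P(N ≥ 3) = 1 − P(N ≤ 2) ≈ 0.5768.

0.5768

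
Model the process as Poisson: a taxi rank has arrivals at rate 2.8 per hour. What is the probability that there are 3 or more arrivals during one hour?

With mean μ = 2.8 per hour,
P(N ≥ 3) = 1 − P(N ≤ 2) = 1 − Σ_{j=0}^{2} e^(−μ) μ^j/j! ≈ 0.5305.

0.5305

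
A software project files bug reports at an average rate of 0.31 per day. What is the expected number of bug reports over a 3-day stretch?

0.93

E[N] = λt = 0.31 × 3 = 0.93 (a 3-day stretch = 3 days).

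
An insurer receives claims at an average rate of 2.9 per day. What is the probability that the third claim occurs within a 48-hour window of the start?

Over the interval, μ = 2.9 × 2 = 5.8 (a 48-hour window = 2 days).
The third arrival falls in the interval iff at least 3 events occur there: P(S_3 ≤ t) = P(N ≥ 3) = 1 − P(N ≤ 2) ≈ 0.9285.

0.9285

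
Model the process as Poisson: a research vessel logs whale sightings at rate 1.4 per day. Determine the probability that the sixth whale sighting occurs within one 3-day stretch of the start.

Over the interval, μ = 1.4 × 3 = 4.2 (a 3-day stretch = 3 days).
The sixth arrival falls in the interval iff at least 6 events occur there: P(S_6 ≤ t) = P(N ≥ 6) = 1 − P(N ≤ 5) ≈ 0.2469.

0.2469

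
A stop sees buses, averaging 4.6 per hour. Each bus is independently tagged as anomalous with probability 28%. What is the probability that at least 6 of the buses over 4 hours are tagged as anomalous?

Thinning: the buses that are tagged as anomalous themselves form a Poisson process with rate 0.28 × 4.6 = 1.288 per hour.
Over the interval, μ = 1.288 × 4 = 5.152 (4 hours).
P(N ≥ 6) = 1 − P(N ≤ 5) ≈ 0.4107.

0.4107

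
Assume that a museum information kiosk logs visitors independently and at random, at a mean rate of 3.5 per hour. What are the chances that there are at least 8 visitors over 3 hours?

0.8215

Over the interval, μ = 3.5 × 3 = 10.5 (3 hours).
P(N ≥ 8) = 1 − P(N ≤ 7) = 1 − Σ_{j=0}^{7} e^(−μ) μ^j/j! ≈ 0.8215.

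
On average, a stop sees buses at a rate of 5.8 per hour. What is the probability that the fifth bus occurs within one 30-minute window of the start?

0.1682

Over the interval, μ = 5.8 × 0.5 = 2.9 (a 30-minute window = 0.5 hours).
The fifth arrival falls in the interval iff at least 5 events occur there: P(S_5 ≤ t) = P(N ≥ 5) = 1 − P(N ≤ 4) ≈ 0.1682.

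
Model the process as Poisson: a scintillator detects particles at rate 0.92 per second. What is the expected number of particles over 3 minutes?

165.6

E[N] = λt = 0.92 × 180 = 165.6 (3 minutes = 180 seconds).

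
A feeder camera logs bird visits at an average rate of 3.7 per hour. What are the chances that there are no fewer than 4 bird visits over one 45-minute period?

0.3025

Over the interval, μ = 3.7 × 0.75 = 2.775 (a 45-minute period = 0.75 hours).
P(N ≥ 4) = 1 − P(N ≤ 3) = 1 − Σ_{j=0}^{3} e^(−μ) μ^j/j! ≈ 0.3025.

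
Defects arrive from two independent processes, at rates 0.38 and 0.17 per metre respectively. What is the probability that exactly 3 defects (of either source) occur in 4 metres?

Independent Poisson processes superpose: combined rate λ = 0.38 + 0.17 = 0.55 per metre.
Over the interval, μ = 0.55 × 4 = 2.2 (4 metres).
P(N = 3) = e^(−2.2) · 2.2^3/3! ≈ 0.1966.

0.1966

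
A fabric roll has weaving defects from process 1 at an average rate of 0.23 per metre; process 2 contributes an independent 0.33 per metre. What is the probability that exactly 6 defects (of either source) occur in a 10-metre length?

Independent Poisson processes superpose: combined rate λ = 0.23 + 0.33 = 0.56 per metre.
Over the interval, μ = 0.56 × 10 = 5.6 (a 10-metre length = 10 metres).
P(N = 6) = e^(−5.6) · 5.6^6/6! ≈ 0.1584.

0.1584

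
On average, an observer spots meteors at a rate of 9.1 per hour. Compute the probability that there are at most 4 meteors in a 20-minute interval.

0.8096

Over the interval, μ = 9.1 × 1/3 ≈ 3.03333 (a 20-minute interval = 1/3 hours).
P(N ≤ 4) = Σ_{j=0}^{4} e^(−μ) μ^j/j! ≈ 0.8096.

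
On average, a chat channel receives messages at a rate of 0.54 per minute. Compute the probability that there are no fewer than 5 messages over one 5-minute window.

Over the interval, μ = 0.54 × 5 = 2.7 (a 5-minute window = 5 minutes).
P(N ≥ 5) = 1 − P(N ≤ 4) = 1 − Σ_{j=0}^{4} e^(−μ) μ^j/j! ≈ 0.1371.

0.1371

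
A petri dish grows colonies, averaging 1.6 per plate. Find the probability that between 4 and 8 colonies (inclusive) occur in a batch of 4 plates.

Over the interval, μ = 1.6 × 4 = 6.4 (a batch of 4 plates = 4 plates).
P(4 ≤ N ≤ 8) = Σ_{j=4}^{8} e^(−6.4) · 6.4^j/j! ≈ 0.6844.

0.6844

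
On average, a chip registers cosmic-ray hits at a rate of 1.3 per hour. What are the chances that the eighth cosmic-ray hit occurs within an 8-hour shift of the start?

0.8137

Over the interval, μ = 1.3 × 8 = 10.4 (an 8-hour shift = 8 hours).
The eighth arrival falls in the interval iff at least 8 events occur there: P(S_8 ≤ t) = P(N ≥ 8) = 1 − P(N ≤ 7) ≈ 0.8137.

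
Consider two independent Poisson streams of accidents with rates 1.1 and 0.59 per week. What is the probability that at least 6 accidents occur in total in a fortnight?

Independent Poisson processes superpose: combined rate λ = 1.1 + 0.59 = 1.69 per week.
Over the interval, μ = 1.69 × 2 = 3.38 (a fortnight = 2 weeks).
P(N ≥ 6) = 1 − P(N ≤ 5) ≈ 0.1269.

0.1269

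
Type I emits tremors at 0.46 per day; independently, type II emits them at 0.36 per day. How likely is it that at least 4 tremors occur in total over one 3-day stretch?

0.2339

Independent Poisson processes superpose: combined rate λ = 0.46 + 0.36 = 0.82 per day.
Over the interval, μ = 0.82 × 3 = 2.46 (a 3-day stretch = 3 days).
P(N ≥ 4) = 1 − P(N ≤ 3) ≈ 0.2339.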